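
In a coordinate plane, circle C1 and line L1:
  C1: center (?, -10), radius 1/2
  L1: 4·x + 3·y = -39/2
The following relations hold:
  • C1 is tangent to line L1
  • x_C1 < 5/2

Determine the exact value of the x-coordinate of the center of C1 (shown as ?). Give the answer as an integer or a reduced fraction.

2

1. [C1‖L1]  x_C1² − (21/4)x_C1 + 13/2 = 0  ⇒  x_C1 = 2 or 13/4
2. given x_C1 < 5/2: keep 2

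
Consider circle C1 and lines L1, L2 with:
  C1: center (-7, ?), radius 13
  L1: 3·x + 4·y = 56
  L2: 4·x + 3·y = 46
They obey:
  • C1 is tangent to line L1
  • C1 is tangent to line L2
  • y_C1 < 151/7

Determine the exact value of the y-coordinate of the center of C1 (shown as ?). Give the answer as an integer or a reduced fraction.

1. [C1‖L1]  y_C1² − (77/2)y_C1 + 213/2 = 0  ⇒  y_C1 = 3 or 71/2
2. [C1‖L2]  y_C1² − (148/3)y_C1 + 139 = 0  ⇒  y_C1 = 3 or 139/3

3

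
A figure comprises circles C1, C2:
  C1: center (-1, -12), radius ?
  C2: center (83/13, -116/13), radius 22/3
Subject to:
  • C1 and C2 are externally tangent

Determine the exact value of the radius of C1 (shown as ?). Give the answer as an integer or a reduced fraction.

1. [ext C1·C2]  r_C1² + (44/3)r_C1 − 92/9 = 0  ⇒  r_C1 = 2/3 (r>0 drops 1)

2/3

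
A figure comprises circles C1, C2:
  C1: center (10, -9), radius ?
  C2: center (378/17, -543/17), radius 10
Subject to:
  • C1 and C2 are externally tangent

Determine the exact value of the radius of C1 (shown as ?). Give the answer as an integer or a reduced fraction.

16

1. [ext C1·C2]  r_C1² + 20r_C1 − 576 = 0  ⇒  r_C1 = 16 (r>0 drops 1)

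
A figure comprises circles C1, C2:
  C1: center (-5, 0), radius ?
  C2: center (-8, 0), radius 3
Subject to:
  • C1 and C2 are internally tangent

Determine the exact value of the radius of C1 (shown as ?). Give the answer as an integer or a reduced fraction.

1. [int C1,C2]  r_C1² − 6r_C1 = 0  ⇒  r_C1 = 6 (r>0 drops 1)

6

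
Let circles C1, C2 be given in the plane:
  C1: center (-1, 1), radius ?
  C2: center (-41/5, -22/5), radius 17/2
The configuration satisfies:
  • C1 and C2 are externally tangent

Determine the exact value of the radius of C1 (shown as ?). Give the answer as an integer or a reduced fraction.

1/2

1. [ext C1·C2]  r_C1² + 17r_C1 − 35/4 = 0  ⇒  r_C1 = 1/2 (r>0 drops 1)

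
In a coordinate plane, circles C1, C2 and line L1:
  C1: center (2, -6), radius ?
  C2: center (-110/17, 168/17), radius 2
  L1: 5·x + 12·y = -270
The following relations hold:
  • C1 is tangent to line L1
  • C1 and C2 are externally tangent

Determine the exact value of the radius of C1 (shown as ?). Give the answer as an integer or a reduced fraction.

1. [C1‖L1]  r_C1² − 256 = 0  ⇒  r_C1 = 16 (r>0 drops 1)
2. [ext C1·C2]  r_C1² + 4r_C1 − 320 = 0  ⇒  r_C1 = 16 (r>0 drops 1)

16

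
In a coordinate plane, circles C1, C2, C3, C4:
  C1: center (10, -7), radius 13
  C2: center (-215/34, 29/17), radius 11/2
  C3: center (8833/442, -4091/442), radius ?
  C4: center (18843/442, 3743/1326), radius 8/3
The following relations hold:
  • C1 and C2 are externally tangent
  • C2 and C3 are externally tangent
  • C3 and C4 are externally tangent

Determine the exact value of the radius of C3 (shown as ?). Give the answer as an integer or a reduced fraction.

1. [ext C2·C3]  r_C3² + 11r_C3 − 782 = 0  ⇒  r_C3 = 23 (r>0 drops 1)
2. [ext C3·C4]  r_C3² + (16/3)r_C3 − 1955/3 = 0  ⇒  r_C3 = 23 (r>0 drops 1)

23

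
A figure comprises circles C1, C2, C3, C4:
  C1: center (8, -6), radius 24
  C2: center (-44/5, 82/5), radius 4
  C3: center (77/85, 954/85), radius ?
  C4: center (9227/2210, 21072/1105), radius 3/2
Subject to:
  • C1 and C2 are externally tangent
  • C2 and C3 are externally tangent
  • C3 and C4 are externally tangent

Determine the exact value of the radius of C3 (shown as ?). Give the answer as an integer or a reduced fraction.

7

1. [ext C2·C3]  r_C3² + 8r_C3 − 105 = 0  ⇒  r_C3 = 7 (r>0 drops 1)
2. [ext C3·C4]  r_C3² + 3r_C3 − 70 = 0  ⇒  r_C3 = 7 (r>0 drops 1)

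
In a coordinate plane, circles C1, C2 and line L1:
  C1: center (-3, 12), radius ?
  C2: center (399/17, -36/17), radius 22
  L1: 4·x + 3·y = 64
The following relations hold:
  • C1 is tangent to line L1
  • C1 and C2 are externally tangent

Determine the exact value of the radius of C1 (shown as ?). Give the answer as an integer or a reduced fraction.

1. [C1‖L1]  r_C1² − 64 = 0  ⇒  r_C1 = 8 (r>0 drops 1)
2. [ext C1·C2]  r_C1² + 44r_C1 − 416 = 0  ⇒  r_C1 = 8 (r>0 drops 1)

8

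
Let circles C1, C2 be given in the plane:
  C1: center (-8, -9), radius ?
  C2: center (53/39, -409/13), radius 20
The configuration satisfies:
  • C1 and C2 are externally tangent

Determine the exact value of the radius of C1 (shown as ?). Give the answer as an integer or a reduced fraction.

1. [ext C1·C2]  r_C1² + 40r_C1 − 1729/9 = 0  ⇒  r_C1 = 13/3 (r>0 drops 1)

13/3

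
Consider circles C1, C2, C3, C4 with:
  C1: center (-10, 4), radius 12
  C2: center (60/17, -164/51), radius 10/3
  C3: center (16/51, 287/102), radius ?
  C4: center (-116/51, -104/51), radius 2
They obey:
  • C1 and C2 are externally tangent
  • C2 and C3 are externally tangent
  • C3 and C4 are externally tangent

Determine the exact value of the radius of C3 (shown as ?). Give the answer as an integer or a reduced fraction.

1. [ext C2·C3]  r_C3² + (20/3)r_C3 − 427/12 = 0  ⇒  r_C3 = 7/2 (r>0 drops 1)
2. [ext C3·C4]  r_C3² + 4r_C3 − 105/4 = 0  ⇒  r_C3 = 7/2 (r>0 drops 1)

7/2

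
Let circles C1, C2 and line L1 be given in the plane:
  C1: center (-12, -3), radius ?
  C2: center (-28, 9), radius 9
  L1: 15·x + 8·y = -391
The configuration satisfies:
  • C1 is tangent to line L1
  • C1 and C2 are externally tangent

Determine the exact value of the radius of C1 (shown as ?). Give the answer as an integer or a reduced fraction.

1. [C1‖L1]  r_C1² − 121 = 0  ⇒  r_C1 = 11 (r>0 drops 1)
2. [ext C1·C2]  r_C1² + 18r_C1 − 319 = 0  ⇒  r_C1 = 11 (r>0 drops 1)

11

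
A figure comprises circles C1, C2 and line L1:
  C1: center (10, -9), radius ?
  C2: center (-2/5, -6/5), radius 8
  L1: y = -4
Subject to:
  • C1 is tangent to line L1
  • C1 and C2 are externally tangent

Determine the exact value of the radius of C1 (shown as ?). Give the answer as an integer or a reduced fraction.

5

1. [C1‖L1]  r_C1² − 25 = 0  ⇒  r_C1 = 5 (r>0 drops 1)
2. [ext C1·C2]  r_C1² + 16r_C1 − 105 = 0  ⇒  r_C1 = 5 (r>0 drops 1)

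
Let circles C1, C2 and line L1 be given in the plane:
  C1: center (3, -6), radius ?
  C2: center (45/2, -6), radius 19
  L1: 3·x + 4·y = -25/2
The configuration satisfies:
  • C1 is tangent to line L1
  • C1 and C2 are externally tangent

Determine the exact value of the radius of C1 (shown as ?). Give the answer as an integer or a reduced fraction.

1/2

1. [C1‖L1]  r_C1² − 1/4 = 0  ⇒  r_C1 = 1/2 (r>0 drops 1)
2. [ext C1·C2]  r_C1² + 38r_C1 − 77/4 = 0  ⇒  r_C1 = 1/2 (r>0 drops 1)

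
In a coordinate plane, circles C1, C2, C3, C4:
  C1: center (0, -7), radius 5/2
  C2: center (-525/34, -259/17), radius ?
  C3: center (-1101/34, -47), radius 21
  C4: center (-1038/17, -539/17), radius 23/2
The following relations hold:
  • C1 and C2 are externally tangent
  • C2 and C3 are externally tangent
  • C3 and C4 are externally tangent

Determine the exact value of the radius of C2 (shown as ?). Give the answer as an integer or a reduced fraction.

1. [ext C1·C2]  r_C2² + 5r_C2 − 300 = 0  ⇒  r_C2 = 15 (r>0 drops 1)
2. [ext C2·C3]  r_C2² + 42r_C2 − 855 = 0  ⇒  r_C2 = 15 (r>0 drops 1)

15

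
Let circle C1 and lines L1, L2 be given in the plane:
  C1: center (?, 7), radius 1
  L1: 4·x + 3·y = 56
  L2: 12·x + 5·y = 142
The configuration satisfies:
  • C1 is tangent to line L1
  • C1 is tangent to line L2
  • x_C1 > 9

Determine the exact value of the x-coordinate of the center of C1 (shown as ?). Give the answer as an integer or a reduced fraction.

1. [C1‖L1]  x_C1² − (35/2)x_C1 + 75 = 0  ⇒  x_C1 = 15/2 or 10
2. [C1‖L2]  x_C1² − (107/6)x_C1 + 235/3 = 0  ⇒  x_C1 = 47/6 or 10

10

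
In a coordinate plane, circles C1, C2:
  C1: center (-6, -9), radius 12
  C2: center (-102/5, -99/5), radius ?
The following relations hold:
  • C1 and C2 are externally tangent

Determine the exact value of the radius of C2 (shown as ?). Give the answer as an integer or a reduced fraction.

1. [ext C1·C2]  r_C2² + 24r_C2 − 180 = 0  ⇒  r_C2 = 6 (r>0 drops 1)

6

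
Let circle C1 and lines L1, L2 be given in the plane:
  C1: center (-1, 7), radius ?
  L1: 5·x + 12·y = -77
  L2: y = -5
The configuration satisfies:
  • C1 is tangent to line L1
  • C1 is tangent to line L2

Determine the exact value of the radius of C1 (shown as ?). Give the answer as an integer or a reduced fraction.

1. [C1‖L1]  r_C1² − 144 = 0  ⇒  r_C1 = 12 (r>0 drops 1)
2. [C1‖L2]  r_C1² − 144 = 0  ⇒  r_C1 = 12 (r>0 drops 1)

12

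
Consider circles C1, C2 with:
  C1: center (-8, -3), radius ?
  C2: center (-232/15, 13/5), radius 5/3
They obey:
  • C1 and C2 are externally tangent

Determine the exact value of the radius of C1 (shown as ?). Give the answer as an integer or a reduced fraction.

23/3

1. [ext C1·C2]  r_C1² + (10/3)r_C1 − 253/3 = 0  ⇒  r_C1 = 23/3 (r>0 drops 1)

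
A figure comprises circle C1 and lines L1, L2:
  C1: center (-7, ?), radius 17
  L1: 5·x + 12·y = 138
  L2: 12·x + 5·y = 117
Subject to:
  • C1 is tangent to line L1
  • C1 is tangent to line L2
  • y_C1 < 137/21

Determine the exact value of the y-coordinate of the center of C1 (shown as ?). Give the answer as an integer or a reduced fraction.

-4

1. [C1‖L1]  y_C1² − (173/6)y_C1 − 394/3 = 0  ⇒  y_C1 = -4 or 197/6
2. [C1‖L2]  y_C1² − (402/5)y_C1 − 1688/5 = 0  ⇒  y_C1 = -4 or 422/5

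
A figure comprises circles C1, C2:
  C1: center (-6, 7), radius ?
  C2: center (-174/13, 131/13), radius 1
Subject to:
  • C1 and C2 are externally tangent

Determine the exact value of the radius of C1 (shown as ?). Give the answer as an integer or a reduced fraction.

1. [ext C1·C2]  r_C1² + 2r_C1 − 63 = 0  ⇒  r_C1 = 7 (r>0 drops 1)

7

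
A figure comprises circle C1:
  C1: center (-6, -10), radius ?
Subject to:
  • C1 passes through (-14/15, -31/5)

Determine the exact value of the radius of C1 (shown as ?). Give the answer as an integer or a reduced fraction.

19/3

1. [C1∋P]  r_C1² − 361/9 = 0  ⇒  r_C1 = 19/3 (r>0 drops 1)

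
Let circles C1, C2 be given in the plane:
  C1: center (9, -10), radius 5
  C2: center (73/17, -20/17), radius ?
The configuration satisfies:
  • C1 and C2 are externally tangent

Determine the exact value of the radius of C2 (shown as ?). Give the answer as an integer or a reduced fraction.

1. [ext C1·C2]  r_C2² + 10r_C2 − 75 = 0  ⇒  r_C2 = 5 (r>0 drops 1)

5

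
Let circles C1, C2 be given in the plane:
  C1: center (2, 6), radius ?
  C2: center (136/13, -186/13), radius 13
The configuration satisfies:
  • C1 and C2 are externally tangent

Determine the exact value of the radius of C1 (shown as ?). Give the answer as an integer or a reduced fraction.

9

1. [ext C1·C2]  r_C1² + 26r_C1 − 315 = 0  ⇒  r_C1 = 9 (r>0 drops 1)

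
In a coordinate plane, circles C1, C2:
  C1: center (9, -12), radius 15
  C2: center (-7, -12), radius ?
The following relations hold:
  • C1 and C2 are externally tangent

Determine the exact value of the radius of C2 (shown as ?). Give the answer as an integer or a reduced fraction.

1

1. [ext C1·C2]  r_C2² + 30r_C2 − 31 = 0  ⇒  r_C2 = 1 (r>0 drops 1)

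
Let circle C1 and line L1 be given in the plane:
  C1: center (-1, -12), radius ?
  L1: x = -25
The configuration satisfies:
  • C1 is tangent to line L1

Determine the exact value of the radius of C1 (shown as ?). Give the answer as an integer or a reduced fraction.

24

1. [C1‖L1]  r_C1² − 576 = 0  ⇒  r_C1 = 24 (r>0 drops 1)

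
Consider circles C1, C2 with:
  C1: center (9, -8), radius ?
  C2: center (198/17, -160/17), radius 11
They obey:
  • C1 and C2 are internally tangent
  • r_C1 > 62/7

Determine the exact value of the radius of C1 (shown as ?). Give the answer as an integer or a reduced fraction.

1. [int C1,C2]  r_C1² − 22r_C1 + 112 = 0  ⇒  r_C1 = 8 or 14
2. given r_C1 > 62/7: keep 14

14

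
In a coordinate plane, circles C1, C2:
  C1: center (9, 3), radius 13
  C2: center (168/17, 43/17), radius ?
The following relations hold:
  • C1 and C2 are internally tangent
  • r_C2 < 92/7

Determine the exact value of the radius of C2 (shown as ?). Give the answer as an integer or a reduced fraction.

12

1. [int C1,C2]  r_C2² − 26r_C2 + 168 = 0  ⇒  r_C2 = 12 or 14
2. given r_C2 < 92/7: keep 12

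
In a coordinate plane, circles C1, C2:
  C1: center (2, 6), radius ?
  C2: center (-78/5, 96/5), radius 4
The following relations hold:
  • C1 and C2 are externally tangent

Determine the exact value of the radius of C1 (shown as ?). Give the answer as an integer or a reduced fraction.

1. [ext C1·C2]  r_C1² + 8r_C1 − 468 = 0  ⇒  r_C1 = 18 (r>0 drops 1)

18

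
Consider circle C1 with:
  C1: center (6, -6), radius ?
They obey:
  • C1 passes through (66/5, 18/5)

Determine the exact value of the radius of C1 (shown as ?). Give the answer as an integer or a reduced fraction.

12

1. [C1∋P]  r_C1² − 144 = 0  ⇒  r_C1 = 12 (r>0 drops 1)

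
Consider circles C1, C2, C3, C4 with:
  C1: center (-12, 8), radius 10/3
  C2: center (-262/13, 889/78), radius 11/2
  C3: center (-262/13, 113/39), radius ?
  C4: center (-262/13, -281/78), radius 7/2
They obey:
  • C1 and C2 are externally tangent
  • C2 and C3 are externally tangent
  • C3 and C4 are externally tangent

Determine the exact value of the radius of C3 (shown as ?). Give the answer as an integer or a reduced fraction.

1. [ext C2·C3]  r_C3² + 11r_C3 − 42 = 0  ⇒  r_C3 = 3 (r>0 drops 1)
2. [ext C3·C4]  r_C3² + 7r_C3 − 30 = 0  ⇒  r_C3 = 3 (r>0 drops 1)

3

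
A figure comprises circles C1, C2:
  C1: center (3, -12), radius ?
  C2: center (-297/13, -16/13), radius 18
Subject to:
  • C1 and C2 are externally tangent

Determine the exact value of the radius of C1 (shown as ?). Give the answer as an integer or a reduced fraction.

10

1. [ext C1·C2]  r_C1² + 36r_C1 − 460 = 0  ⇒  r_C1 = 10 (r>0 drops 1)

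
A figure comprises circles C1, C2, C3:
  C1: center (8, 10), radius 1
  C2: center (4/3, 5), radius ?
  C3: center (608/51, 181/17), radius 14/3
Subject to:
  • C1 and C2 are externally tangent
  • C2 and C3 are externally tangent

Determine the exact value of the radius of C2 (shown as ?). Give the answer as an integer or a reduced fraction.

1. [ext C1·C2]  r_C2² + 2r_C2 − 616/9 = 0  ⇒  r_C2 = 22/3 (r>0 drops 1)
2. [ext C2·C3]  r_C2² + (28/3)r_C2 − 1100/9 = 0  ⇒  r_C2 = 22/3 (r>0 drops 1)

22/3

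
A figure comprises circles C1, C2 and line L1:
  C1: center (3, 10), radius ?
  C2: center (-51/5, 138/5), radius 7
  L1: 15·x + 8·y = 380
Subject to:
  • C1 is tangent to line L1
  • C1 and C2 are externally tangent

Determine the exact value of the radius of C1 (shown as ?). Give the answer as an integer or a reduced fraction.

1. [C1‖L1]  r_C1² − 225 = 0  ⇒  r_C1 = 15 (r>0 drops 1)
2. [ext C1·C2]  r_C1² + 14r_C1 − 435 = 0  ⇒  r_C1 = 15 (r>0 drops 1)

15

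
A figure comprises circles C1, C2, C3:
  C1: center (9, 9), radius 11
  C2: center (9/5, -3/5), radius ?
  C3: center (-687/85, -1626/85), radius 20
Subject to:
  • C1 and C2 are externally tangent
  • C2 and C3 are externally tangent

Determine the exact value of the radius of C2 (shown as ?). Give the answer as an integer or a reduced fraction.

1. [ext C1·C2]  r_C2² + 22r_C2 − 23 = 0  ⇒  r_C2 = 1 (r>0 drops 1)
2. [ext C2·C3]  r_C2² + 40r_C2 − 41 = 0  ⇒  r_C2 = 1 (r>0 drops 1)

1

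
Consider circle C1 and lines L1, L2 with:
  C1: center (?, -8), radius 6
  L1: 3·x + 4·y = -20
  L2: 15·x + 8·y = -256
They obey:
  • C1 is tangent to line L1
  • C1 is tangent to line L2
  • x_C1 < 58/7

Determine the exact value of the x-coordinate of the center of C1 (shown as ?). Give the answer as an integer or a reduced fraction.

-6

1. [C1‖L1]  x_C1² − 8x_C1 − 84 = 0  ⇒  x_C1 = -6 or 14
2. [C1‖L2]  x_C1² + (128/5)x_C1 + 588/5 = 0  ⇒  x_C1 = -98/5 or -6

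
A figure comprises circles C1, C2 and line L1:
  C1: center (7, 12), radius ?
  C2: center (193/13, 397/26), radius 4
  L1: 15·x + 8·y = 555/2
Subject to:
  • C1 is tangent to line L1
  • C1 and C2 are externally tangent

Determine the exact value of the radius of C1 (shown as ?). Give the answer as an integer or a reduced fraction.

9/2

1. [C1‖L1]  r_C1² − 81/4 = 0  ⇒  r_C1 = 9/2 (r>0 drops 1)
2. [ext C1·C2]  r_C1² + 8r_C1 − 225/4 = 0  ⇒  r_C1 = 9/2 (r>0 drops 1)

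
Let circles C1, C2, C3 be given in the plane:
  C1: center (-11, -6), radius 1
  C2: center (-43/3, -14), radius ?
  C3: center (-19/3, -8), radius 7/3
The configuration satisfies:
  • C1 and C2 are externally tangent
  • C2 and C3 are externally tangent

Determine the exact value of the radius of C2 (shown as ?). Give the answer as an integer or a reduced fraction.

23/3

1. [ext C1·C2]  r_C2² + 2r_C2 − 667/9 = 0  ⇒  r_C2 = 23/3 (r>0 drops 1)
2. [ext C2·C3]  r_C2² + (14/3)r_C2 − 851/9 = 0  ⇒  r_C2 = 23/3 (r>0 drops 1)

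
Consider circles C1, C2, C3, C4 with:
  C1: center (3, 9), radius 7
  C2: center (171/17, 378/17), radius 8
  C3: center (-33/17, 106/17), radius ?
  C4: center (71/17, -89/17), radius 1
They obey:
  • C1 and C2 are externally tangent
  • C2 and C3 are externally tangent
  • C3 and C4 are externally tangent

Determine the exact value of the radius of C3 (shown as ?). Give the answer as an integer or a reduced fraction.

1. [ext C2·C3]  r_C3² + 16r_C3 − 336 = 0  ⇒  r_C3 = 12 (r>0 drops 1)
2. [ext C3·C4]  r_C3² + 2r_C3 − 168 = 0  ⇒  r_C3 = 12 (r>0 drops 1)

12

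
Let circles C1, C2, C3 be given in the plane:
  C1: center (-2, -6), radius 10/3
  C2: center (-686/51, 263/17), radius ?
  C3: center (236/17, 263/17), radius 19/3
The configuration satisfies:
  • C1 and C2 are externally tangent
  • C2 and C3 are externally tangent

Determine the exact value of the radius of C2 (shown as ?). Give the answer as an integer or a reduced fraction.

21

1. [ext C1·C2]  r_C2² + (20/3)r_C2 − 581 = 0  ⇒  r_C2 = 21 (r>0 drops 1)
2. [ext C2·C3]  r_C2² + (38/3)r_C2 − 707 = 0  ⇒  r_C2 = 21 (r>0 drops 1)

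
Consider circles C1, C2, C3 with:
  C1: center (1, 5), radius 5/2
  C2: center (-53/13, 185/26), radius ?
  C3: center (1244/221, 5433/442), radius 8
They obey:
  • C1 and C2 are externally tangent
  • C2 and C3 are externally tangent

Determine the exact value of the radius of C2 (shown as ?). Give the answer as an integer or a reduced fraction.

1. [ext C1·C2]  r_C2² + 5r_C2 − 24 = 0  ⇒  r_C2 = 3 (r>0 drops 1)
2. [ext C2·C3]  r_C2² + 16r_C2 − 57 = 0  ⇒  r_C2 = 3 (r>0 drops 1)

3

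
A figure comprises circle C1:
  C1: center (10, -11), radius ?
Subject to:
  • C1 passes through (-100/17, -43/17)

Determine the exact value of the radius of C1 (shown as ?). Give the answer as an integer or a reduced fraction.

1. [C1∋P]  r_C1² − 324 = 0  ⇒  r_C1 = 18 (r>0 drops 1)

18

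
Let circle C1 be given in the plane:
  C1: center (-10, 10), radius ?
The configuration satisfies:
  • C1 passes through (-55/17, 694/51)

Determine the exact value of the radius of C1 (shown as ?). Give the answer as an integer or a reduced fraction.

23/3

1. [C1∋P]  r_C1² − 529/9 = 0  ⇒  r_C1 = 23/3 (r>0 drops 1)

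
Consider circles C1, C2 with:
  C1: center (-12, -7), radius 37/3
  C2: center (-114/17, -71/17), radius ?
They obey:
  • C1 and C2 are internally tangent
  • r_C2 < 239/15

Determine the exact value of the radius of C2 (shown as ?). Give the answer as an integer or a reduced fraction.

1. [int C1,C2]  r_C2² − (74/3)r_C2 + 1045/9 = 0  ⇒  r_C2 = 19/3 or 55/3
2. given r_C2 < 239/15: keep 19/3

19/3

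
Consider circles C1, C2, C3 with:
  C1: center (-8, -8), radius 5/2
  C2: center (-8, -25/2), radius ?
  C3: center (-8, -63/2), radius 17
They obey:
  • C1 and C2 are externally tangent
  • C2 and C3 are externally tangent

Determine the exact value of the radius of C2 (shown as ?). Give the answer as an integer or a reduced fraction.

1. [ext C1·C2]  r_C2² + 5r_C2 − 14 = 0  ⇒  r_C2 = 2 (r>0 drops 1)
2. [ext C2·C3]  r_C2² + 34r_C2 − 72 = 0  ⇒  r_C2 = 2 (r>0 drops 1)

2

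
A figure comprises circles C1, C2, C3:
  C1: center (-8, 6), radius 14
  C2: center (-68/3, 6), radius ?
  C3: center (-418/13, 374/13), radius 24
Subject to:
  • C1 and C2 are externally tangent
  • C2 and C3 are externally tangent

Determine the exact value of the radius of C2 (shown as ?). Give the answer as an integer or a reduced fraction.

1. [ext C1·C2]  r_C2² + 28r_C2 − 172/9 = 0  ⇒  r_C2 = 2/3 (r>0 drops 1)
2. [ext C2·C3]  r_C2² + 48r_C2 − 292/9 = 0  ⇒  r_C2 = 2/3 (r>0 drops 1)

2/3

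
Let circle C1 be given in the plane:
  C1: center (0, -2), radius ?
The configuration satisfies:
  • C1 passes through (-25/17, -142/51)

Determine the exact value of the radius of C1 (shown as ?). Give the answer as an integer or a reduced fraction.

1. [C1∋P]  r_C1² − 25/9 = 0  ⇒  r_C1 = 5/3 (r>0 drops 1)

5/3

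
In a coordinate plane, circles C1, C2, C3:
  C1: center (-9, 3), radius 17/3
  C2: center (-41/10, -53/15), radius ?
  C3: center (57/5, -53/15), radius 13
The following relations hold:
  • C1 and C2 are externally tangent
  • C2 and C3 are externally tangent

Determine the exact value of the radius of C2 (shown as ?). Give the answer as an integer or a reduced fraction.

1. [ext C1·C2]  r_C2² + (34/3)r_C2 − 415/12 = 0  ⇒  r_C2 = 5/2 (r>0 drops 1)
2. [ext C2·C3]  r_C2² + 26r_C2 − 285/4 = 0  ⇒  r_C2 = 5/2 (r>0 drops 1)

5/2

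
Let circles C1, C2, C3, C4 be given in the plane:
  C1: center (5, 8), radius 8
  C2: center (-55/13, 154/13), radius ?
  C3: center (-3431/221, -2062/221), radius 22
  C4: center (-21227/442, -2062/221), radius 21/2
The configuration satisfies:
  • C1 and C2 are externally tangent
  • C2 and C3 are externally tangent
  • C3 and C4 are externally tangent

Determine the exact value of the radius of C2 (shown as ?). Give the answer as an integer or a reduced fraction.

1. [ext C1·C2]  r_C2² + 16r_C2 − 36 = 0  ⇒  r_C2 = 2 (r>0 drops 1)
2. [ext C2·C3]  r_C2² + 44r_C2 − 92 = 0  ⇒  r_C2 = 2 (r>0 drops 1)

2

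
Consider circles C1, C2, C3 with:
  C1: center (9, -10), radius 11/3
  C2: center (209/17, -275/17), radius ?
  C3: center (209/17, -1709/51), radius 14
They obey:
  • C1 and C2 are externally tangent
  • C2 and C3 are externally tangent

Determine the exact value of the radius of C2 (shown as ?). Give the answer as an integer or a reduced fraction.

10/3

1. [ext C1·C2]  r_C2² + (22/3)r_C2 − 320/9 = 0  ⇒  r_C2 = 10/3 (r>0 drops 1)
2. [ext C2·C3]  r_C2² + 28r_C2 − 940/9 = 0  ⇒  r_C2 = 10/3 (r>0 drops 1)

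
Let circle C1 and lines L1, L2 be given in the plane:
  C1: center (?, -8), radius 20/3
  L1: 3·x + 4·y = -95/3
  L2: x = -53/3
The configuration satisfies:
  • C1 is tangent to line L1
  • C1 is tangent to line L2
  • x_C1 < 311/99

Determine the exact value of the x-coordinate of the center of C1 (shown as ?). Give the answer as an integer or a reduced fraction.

1. [C1‖L1]  x_C1² − (2/9)x_C1 − 1111/9 = 0  ⇒  x_C1 = -11 or 101/9
2. [C1‖L2]  x_C1² + (106/3)x_C1 + 803/3 = 0  ⇒  x_C1 = -73/3 or -11

-11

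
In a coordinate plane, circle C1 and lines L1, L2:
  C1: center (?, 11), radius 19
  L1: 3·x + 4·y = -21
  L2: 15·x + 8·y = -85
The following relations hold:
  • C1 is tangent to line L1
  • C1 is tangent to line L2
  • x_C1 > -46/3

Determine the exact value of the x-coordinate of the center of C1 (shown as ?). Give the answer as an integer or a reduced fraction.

10

1. [C1‖L1]  x_C1² + (130/3)x_C1 − 1600/3 = 0  ⇒  x_C1 = -160/3 or 10
2. [C1‖L2]  x_C1² + (346/15)x_C1 − 992/3 = 0  ⇒  x_C1 = -496/15 or 10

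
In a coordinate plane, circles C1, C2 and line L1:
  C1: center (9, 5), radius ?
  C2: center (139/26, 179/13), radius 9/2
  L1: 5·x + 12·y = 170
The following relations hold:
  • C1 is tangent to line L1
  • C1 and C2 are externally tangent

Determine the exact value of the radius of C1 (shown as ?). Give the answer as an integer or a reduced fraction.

5

1. [C1‖L1]  r_C1² − 25 = 0  ⇒  r_C1 = 5 (r>0 drops 1)
2. [ext C1·C2]  r_C1² + 9r_C1 − 70 = 0  ⇒  r_C1 = 5 (r>0 drops 1)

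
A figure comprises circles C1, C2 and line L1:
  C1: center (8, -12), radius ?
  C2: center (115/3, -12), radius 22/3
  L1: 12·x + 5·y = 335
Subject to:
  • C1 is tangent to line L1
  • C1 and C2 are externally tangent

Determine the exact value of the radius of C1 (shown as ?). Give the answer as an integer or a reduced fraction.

23

1. [C1‖L1]  r_C1² − 529 = 0  ⇒  r_C1 = 23 (r>0 drops 1)
2. [ext C1·C2]  r_C1² + (44/3)r_C1 − 2599/3 = 0  ⇒  r_C1 = 23 (r>0 drops 1)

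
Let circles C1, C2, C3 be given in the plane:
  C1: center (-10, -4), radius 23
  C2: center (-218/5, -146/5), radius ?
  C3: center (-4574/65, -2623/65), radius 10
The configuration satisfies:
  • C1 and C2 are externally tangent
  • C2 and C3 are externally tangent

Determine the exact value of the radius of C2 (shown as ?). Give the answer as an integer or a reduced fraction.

1. [ext C1·C2]  r_C2² + 46r_C2 − 1235 = 0  ⇒  r_C2 = 19 (r>0 drops 1)
2. [ext C2·C3]  r_C2² + 20r_C2 − 741 = 0  ⇒  r_C2 = 19 (r>0 drops 1)

19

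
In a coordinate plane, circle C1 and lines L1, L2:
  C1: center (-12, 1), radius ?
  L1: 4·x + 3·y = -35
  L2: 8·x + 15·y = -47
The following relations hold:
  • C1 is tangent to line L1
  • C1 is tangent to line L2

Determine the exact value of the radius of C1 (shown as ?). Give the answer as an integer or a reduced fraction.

1. [C1‖L1]  r_C1² − 4 = 0  ⇒  r_C1 = 2 (r>0 drops 1)
2. [C1‖L2]  r_C1² − 4 = 0  ⇒  r_C1 = 2 (r>0 drops 1)

2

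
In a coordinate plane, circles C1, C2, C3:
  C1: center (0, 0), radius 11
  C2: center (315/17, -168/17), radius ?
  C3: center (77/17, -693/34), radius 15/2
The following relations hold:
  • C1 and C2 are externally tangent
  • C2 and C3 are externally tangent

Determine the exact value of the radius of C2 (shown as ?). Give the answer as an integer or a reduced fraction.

1. [ext C1·C2]  r_C2² + 22r_C2 − 320 = 0  ⇒  r_C2 = 10 (r>0 drops 1)
2. [ext C2·C3]  r_C2² + 15r_C2 − 250 = 0  ⇒  r_C2 = 10 (r>0 drops 1)

10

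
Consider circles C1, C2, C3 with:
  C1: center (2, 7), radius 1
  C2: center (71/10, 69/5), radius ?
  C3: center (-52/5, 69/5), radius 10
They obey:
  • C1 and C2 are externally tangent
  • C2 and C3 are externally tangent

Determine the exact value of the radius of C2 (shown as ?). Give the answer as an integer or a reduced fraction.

1. [ext C1·C2]  r_C2² + 2r_C2 − 285/4 = 0  ⇒  r_C2 = 15/2 (r>0 drops 1)
2. [ext C2·C3]  r_C2² + 20r_C2 − 825/4 = 0  ⇒  r_C2 = 15/2 (r>0 drops 1)

15/2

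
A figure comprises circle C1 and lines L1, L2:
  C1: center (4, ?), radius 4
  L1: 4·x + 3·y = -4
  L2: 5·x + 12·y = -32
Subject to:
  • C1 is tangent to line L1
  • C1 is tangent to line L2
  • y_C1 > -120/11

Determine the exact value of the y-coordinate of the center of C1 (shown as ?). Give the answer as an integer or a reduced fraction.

1. [C1‖L1]  y_C1² + (40/3)y_C1 = 0  ⇒  y_C1 = -40/3 or 0
2. [C1‖L2]  y_C1² + (26/3)y_C1 = 0  ⇒  y_C1 = -26/3 or 0

0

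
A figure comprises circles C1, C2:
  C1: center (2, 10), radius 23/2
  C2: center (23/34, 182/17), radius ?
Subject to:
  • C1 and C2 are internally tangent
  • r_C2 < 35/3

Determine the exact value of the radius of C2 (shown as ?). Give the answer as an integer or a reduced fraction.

10

1. [int C1,C2]  r_C2² − 23r_C2 + 130 = 0  ⇒  r_C2 = 10 or 13
2. given r_C2 < 35/3: keep 10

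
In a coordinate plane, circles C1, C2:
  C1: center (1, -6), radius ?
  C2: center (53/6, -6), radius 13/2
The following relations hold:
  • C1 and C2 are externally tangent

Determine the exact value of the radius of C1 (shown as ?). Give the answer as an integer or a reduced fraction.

4/3

1. [ext C1·C2]  r_C1² + 13r_C1 − 172/9 = 0  ⇒  r_C1 = 4/3 (r>0 drops 1)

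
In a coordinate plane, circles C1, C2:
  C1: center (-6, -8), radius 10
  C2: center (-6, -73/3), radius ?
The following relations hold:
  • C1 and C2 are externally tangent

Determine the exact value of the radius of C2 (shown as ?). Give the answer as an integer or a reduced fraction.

1. [ext C1·C2]  r_C2² + 20r_C2 − 1501/9 = 0  ⇒  r_C2 = 19/3 (r>0 drops 1)

19/3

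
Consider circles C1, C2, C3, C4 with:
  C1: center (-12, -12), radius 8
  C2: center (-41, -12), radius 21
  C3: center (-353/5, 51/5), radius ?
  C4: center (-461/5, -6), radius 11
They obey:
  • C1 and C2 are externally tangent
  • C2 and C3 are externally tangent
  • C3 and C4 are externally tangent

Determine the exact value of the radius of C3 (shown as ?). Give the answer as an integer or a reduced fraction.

1. [ext C2·C3]  r_C3² + 42r_C3 − 928 = 0  ⇒  r_C3 = 16 (r>0 drops 1)
2. [ext C3·C4]  r_C3² + 22r_C3 − 608 = 0  ⇒  r_C3 = 16 (r>0 drops 1)

16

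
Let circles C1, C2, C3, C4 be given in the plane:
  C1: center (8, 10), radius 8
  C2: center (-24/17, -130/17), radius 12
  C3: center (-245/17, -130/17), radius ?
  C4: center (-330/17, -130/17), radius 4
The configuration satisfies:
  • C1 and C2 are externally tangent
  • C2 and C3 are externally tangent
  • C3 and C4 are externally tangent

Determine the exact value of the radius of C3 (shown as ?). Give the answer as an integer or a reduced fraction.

1

1. [ext C2·C3]  r_C3² + 24r_C3 − 25 = 0  ⇒  r_C3 = 1 (r>0 drops 1)
2. [ext C3·C4]  r_C3² + 8r_C3 − 9 = 0  ⇒  r_C3 = 1 (r>0 drops 1)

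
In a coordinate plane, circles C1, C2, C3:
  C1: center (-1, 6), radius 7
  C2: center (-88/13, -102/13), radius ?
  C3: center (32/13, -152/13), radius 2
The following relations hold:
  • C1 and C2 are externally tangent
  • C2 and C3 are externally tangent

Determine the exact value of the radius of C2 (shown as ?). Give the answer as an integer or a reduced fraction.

1. [ext C1·C2]  r_C2² + 14r_C2 − 176 = 0  ⇒  r_C2 = 8 (r>0 drops 1)
2. [ext C2·C3]  r_C2² + 4r_C2 − 96 = 0  ⇒  r_C2 = 8 (r>0 drops 1)

8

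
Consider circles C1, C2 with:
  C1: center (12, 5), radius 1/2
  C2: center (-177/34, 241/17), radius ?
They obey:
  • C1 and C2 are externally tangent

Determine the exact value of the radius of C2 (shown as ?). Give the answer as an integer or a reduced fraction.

19

1. [ext C1·C2]  r_C2² + 1r_C2 − 380 = 0  ⇒  r_C2 = 19 (r>0 drops 1)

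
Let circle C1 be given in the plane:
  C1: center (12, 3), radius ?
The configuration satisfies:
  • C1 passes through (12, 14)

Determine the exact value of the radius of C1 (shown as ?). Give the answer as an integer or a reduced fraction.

11

1. [C1∋P]  r_C1² − 121 = 0  ⇒  r_C1 = 11 (r>0 drops 1)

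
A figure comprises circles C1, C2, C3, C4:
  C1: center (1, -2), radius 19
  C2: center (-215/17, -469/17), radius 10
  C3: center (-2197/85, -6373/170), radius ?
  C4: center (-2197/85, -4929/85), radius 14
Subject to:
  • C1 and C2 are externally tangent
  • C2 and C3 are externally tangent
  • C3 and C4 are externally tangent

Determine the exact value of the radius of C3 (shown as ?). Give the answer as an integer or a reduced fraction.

1. [ext C2·C3]  r_C3² + 20r_C3 − 689/4 = 0  ⇒  r_C3 = 13/2 (r>0 drops 1)
2. [ext C3·C4]  r_C3² + 28r_C3 − 897/4 = 0  ⇒  r_C3 = 13/2 (r>0 drops 1)

13/2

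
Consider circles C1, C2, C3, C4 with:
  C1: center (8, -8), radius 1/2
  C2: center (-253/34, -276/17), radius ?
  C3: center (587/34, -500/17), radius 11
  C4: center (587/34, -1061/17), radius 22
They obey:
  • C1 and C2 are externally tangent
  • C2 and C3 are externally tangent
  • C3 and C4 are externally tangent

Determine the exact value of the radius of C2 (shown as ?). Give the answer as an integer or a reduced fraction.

1. [ext C1·C2]  r_C2² + 1r_C2 − 306 = 0  ⇒  r_C2 = 17 (r>0 drops 1)
2. [ext C2·C3]  r_C2² + 22r_C2 − 663 = 0  ⇒  r_C2 = 17 (r>0 drops 1)

17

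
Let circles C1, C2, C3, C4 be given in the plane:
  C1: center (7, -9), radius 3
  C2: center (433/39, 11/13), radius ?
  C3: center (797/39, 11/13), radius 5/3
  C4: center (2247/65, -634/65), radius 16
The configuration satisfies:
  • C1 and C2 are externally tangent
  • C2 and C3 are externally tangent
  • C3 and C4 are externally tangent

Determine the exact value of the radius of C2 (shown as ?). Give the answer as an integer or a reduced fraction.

23/3

1. [ext C1·C2]  r_C2² + 6r_C2 − 943/9 = 0  ⇒  r_C2 = 23/3 (r>0 drops 1)
2. [ext C2·C3]  r_C2² + (10/3)r_C2 − 253/3 = 0  ⇒  r_C2 = 23/3 (r>0 drops 1)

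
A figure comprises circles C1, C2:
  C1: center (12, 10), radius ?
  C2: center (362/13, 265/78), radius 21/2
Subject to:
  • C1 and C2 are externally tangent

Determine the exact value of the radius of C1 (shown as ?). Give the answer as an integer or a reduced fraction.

1. [ext C1·C2]  r_C1² + 21r_C1 − 1660/9 = 0  ⇒  r_C1 = 20/3 (r>0 drops 1)

20/3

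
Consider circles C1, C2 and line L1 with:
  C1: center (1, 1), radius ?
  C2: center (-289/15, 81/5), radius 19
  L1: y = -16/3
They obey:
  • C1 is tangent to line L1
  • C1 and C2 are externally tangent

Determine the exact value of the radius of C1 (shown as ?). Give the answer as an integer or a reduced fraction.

1. [C1‖L1]  r_C1² − 361/9 = 0  ⇒  r_C1 = 19/3 (r>0 drops 1)
2. [ext C1·C2]  r_C1² + 38r_C1 − 2527/9 = 0  ⇒  r_C1 = 19/3 (r>0 drops 1)

19/3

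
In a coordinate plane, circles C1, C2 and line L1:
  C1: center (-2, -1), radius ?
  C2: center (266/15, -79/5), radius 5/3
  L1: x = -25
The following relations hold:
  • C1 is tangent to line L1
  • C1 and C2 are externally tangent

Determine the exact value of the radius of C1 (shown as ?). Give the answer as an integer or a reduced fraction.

23

1. [C1‖L1]  r_C1² − 529 = 0  ⇒  r_C1 = 23 (r>0 drops 1)
2. [ext C1·C2]  r_C1² + (10/3)r_C1 − 1817/3 = 0  ⇒  r_C1 = 23 (r>0 drops 1)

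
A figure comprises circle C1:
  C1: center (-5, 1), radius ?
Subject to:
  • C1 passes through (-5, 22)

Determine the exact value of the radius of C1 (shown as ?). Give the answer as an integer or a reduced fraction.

1. [C1∋P]  r_C1² − 441 = 0  ⇒  r_C1 = 21 (r>0 drops 1)

21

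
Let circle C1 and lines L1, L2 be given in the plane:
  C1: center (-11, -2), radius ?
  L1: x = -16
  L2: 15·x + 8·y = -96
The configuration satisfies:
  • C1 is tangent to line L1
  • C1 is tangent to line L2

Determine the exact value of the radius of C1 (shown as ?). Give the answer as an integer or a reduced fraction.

5

1. [C1‖L1]  r_C1² − 25 = 0  ⇒  r_C1 = 5 (r>0 drops 1)
2. [C1‖L2]  r_C1² − 25 = 0  ⇒  r_C1 = 5 (r>0 drops 1)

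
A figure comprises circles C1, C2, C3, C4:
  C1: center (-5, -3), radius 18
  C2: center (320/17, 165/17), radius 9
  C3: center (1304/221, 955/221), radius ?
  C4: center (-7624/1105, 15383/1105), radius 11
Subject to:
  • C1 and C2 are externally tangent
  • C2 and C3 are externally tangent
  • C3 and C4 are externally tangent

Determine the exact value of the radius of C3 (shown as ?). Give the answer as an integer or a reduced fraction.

1. [ext C2·C3]  r_C3² + 18r_C3 − 115 = 0  ⇒  r_C3 = 5 (r>0 drops 1)
2. [ext C3·C4]  r_C3² + 22r_C3 − 135 = 0  ⇒  r_C3 = 5 (r>0 drops 1)

5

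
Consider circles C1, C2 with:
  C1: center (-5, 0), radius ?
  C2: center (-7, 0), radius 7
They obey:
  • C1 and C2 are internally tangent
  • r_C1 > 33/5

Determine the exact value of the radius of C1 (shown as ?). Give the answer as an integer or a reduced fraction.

1. [int C1,C2]  r_C1² − 14r_C1 + 45 = 0  ⇒  r_C1 = 5 or 9
2. given r_C1 > 33/5: keep 9

9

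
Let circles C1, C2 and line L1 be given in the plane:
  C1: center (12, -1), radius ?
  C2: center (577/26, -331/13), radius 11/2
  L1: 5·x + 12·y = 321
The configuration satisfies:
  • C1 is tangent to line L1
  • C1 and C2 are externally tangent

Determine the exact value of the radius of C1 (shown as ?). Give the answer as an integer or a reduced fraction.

1. [C1‖L1]  r_C1² − 441 = 0  ⇒  r_C1 = 21 (r>0 drops 1)
2. [ext C1·C2]  r_C1² + 11r_C1 − 672 = 0  ⇒  r_C1 = 21 (r>0 drops 1)

21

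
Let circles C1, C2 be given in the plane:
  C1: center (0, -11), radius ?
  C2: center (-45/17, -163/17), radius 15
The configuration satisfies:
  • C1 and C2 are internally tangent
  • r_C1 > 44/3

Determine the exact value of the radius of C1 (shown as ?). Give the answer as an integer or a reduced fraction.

1. [int C1,C2]  r_C1² − 30r_C1 + 216 = 0  ⇒  r_C1 = 12 or 18
2. given r_C1 > 44/3: keep 18

18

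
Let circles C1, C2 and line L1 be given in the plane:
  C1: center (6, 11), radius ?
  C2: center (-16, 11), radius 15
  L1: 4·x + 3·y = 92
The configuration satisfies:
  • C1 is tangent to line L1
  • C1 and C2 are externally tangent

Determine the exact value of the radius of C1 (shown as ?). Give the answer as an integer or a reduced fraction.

7

1. [C1‖L1]  r_C1² − 49 = 0  ⇒  r_C1 = 7 (r>0 drops 1)
2. [ext C1·C2]  r_C1² + 30r_C1 − 259 = 0  ⇒  r_C1 = 7 (r>0 drops 1)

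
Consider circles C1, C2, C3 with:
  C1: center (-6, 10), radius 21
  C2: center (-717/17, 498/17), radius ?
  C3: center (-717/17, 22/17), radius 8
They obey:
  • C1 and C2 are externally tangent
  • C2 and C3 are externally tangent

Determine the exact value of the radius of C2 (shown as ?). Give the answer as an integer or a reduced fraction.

20

1. [ext C1·C2]  r_C2² + 42r_C2 − 1240 = 0  ⇒  r_C2 = 20 (r>0 drops 1)
2. [ext C2·C3]  r_C2² + 16r_C2 − 720 = 0  ⇒  r_C2 = 20 (r>0 drops 1)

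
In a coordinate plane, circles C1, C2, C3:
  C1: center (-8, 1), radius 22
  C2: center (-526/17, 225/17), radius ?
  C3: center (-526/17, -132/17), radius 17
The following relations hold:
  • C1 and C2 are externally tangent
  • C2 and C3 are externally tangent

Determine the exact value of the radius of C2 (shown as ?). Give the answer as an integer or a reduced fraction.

1. [ext C1·C2]  r_C2² + 44r_C2 − 192 = 0  ⇒  r_C2 = 4 (r>0 drops 1)
2. [ext C2·C3]  r_C2² + 34r_C2 − 152 = 0  ⇒  r_C2 = 4 (r>0 drops 1)

4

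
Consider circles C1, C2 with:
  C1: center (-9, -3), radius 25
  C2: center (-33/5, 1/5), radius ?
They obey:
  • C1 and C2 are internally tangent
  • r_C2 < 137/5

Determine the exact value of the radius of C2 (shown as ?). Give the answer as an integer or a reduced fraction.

1. [int C1,C2]  r_C2² − 50r_C2 + 609 = 0  ⇒  r_C2 = 21 or 29
2. given r_C2 < 137/5: keep 21

21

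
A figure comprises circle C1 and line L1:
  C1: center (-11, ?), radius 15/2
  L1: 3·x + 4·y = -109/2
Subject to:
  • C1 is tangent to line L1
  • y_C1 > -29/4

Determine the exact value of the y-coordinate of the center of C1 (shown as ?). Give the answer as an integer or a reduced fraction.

1. [C1‖L1]  y_C1² + (43/4)y_C1 − 59 = 0  ⇒  y_C1 = -59/4 or 4
2. given y_C1 > -29/4: keep 4

4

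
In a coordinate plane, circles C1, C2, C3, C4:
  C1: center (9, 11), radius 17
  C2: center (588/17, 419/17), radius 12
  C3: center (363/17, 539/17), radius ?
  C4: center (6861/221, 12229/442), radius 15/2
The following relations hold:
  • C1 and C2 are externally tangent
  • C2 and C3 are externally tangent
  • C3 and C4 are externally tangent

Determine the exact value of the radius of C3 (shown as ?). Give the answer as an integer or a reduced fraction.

3

1. [ext C2·C3]  r_C3² + 24r_C3 − 81 = 0  ⇒  r_C3 = 3 (r>0 drops 1)
2. [ext C3·C4]  r_C3² + 15r_C3 − 54 = 0  ⇒  r_C3 = 3 (r>0 drops 1)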